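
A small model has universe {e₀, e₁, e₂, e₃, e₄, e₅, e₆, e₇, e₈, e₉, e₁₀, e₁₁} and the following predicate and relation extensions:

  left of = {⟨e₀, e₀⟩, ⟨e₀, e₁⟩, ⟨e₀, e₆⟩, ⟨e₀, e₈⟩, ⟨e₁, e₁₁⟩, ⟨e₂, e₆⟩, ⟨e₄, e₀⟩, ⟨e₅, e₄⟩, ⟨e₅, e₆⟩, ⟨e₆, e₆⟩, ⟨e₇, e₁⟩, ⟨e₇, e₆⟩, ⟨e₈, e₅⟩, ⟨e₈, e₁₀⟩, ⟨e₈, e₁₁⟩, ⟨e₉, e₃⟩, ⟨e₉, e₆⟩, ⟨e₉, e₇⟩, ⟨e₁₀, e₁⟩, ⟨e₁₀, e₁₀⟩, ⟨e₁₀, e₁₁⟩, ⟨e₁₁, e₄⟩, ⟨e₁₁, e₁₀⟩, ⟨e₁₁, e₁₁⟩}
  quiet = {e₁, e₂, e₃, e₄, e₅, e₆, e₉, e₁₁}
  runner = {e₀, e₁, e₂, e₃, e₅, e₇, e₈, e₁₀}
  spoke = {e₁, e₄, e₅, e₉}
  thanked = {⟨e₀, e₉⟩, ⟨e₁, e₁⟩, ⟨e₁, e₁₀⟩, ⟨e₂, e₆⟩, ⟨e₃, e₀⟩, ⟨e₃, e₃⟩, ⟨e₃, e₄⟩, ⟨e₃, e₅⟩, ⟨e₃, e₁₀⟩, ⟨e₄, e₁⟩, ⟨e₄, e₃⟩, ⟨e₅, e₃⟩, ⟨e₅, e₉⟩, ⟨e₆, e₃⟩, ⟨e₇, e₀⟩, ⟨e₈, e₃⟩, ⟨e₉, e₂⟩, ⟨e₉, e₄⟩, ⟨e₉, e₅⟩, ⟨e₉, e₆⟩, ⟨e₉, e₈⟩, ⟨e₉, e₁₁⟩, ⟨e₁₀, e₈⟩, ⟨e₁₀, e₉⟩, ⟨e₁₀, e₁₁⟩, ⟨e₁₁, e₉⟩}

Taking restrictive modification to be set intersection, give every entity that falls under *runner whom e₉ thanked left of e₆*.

{e₂, e₅}

⟦whom e₉ thanked⟧ = {x : ⟨e₉, x⟩ ∈ ⟦thanked⟧} = {e₂, e₄, e₅, e₆, e₈, e₁₁}
⟦left of e₆⟧ = {x : ⟨x, e₆⟩ ∈ ⟦left of⟧} = {e₀, e₂, e₅, e₆, e₇, e₉}
⟦runner⟧ = {e₀, e₁, e₂, e₃, e₅, e₇, e₈, e₁₀}
… ∩ ⟦whom e₉ thanked⟧ = {e₀, e₁, e₂, e₃, e₅, e₇, e₈, e₁₀} ∩ {e₂, e₄, e₅, e₆, e₈, e₁₁} = {e₂, e₅, e₈}
… ∩ ⟦left of e₆⟧ = {e₂, e₅, e₈} ∩ {e₀, e₂, e₅, e₆, e₇, e₉} = {e₂, e₅}
So ⟦runner whom e₉ thanked left of e₆⟧ = {e₂, e₅}.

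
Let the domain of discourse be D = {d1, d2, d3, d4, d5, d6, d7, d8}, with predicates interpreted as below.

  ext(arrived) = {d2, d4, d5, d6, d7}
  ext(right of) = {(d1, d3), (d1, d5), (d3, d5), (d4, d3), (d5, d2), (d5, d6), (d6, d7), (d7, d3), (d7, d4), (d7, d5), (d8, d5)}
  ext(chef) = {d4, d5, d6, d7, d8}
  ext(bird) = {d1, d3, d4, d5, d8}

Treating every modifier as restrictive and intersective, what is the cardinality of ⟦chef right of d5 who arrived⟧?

1

⟦right of d5⟧ = {x : ⟨x, d5⟩ ∈ ⟦right of⟧} = {d1, d3, d7, d8}
⟦who arrived⟧ = ⟦arrived⟧ = {d2, d4, d5, d6, d7}
⟦chef⟧ = {d4, d5, d6, d7, d8}
… ∩ ⟦right of d5⟧ = {d4, d5, d6, d7, d8} ∩ {d1, d3, d7, d8} = {d7, d8}
… ∩ ⟦who arrived⟧ = {d7, d8} ∩ {d2, d4, d5, d6, d7} = {d7}
⟦chef right of d5 who arrived⟧ = {d7}, so the cardinality is 1.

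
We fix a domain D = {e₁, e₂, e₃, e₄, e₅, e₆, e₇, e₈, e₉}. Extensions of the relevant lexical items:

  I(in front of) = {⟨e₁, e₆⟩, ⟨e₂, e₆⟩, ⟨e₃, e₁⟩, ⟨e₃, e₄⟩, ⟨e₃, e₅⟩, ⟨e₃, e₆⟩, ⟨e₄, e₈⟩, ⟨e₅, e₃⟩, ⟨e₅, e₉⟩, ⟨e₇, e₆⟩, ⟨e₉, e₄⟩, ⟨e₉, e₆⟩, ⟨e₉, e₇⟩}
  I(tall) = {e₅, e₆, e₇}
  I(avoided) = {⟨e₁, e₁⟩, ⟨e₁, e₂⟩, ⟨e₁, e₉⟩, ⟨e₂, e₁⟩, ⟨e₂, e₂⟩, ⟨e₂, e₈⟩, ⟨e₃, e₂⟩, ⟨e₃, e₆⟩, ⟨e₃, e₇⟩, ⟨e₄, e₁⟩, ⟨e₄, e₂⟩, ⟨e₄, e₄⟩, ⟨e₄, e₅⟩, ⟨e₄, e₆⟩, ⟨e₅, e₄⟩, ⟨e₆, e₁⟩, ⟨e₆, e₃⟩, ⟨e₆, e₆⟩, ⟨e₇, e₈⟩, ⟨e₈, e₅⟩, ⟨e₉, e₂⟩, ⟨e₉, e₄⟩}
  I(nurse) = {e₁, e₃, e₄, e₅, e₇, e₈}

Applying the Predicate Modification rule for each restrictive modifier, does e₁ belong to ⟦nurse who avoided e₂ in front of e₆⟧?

⟦who avoided e₂⟧ = {x : ⟨x, e₂⟩ ∈ ⟦avoided⟧} = {e₁, e₂, e₃, e₄, e₉}
⟦in front of e₆⟧ = {x : ⟨x, e₆⟩ ∈ ⟦in front of⟧} = {e₁, e₂, e₃, e₇, e₉}
⟦nurse⟧ = {e₁, e₃, e₄, e₅, e₇, e₈}
… ∩ ⟦who avoided e₂⟧ = {e₁, e₃, e₄, e₅, e₇, e₈} ∩ {e₁, e₂, e₃, e₄, e₉} = {e₁, e₃, e₄}
… ∩ ⟦in front of e₆⟧ = {e₁, e₃, e₄} ∩ {e₁, e₂, e₃, e₇, e₉} = {e₁, e₃}
⟦nurse who avoided e₂ in front of e₆⟧ = {e₁, e₃}; e₁ ∈ this set.

yes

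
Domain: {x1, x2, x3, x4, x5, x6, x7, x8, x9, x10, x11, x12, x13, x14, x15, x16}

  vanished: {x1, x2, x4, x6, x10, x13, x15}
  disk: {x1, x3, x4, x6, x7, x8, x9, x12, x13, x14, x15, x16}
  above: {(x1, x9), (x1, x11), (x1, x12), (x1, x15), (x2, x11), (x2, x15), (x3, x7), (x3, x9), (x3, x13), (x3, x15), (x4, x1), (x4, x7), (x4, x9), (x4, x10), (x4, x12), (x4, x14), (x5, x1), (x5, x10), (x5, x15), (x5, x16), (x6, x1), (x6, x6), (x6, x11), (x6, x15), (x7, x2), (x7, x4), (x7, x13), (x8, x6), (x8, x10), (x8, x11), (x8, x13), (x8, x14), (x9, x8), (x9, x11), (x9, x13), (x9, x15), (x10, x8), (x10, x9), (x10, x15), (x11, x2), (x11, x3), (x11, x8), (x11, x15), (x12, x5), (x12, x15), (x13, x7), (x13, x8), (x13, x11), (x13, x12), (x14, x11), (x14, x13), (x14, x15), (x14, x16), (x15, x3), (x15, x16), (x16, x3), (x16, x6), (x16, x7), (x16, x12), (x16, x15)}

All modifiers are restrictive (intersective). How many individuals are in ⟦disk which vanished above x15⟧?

⟦which vanished⟧ = ⟦vanished⟧ = {x1, x2, x4, x6, x10, x13, x15}
⟦above x15⟧ = {x : ⟨x, x15⟩ ∈ ⟦above⟧} = {x1, x2, x3, x5, x6, x9, x10, x11, x12, x14, x16}
⟦disk⟧ = {x1, x3, x4, x6, x7, x8, x9, x12, x13, x14, x15, x16}
… ∩ ⟦which vanished⟧ = {x1, x3, x4, x6, x7, x8, x9, x12, x13, x14, x15, x16} ∩ {x1, x2, x4, x6, x10, x13, x15} = {x1, x4, x6, x13, x15}
… ∩ ⟦above x15⟧ = {x1, x4, x6, x13, x15} ∩ {x1, x2, x3, x5, x6, x9, x10, x11, x12, x14, x16} = {x1, x6}
⟦disk which vanished above x15⟧ = {x1, x6}, so the cardinality is 2.

2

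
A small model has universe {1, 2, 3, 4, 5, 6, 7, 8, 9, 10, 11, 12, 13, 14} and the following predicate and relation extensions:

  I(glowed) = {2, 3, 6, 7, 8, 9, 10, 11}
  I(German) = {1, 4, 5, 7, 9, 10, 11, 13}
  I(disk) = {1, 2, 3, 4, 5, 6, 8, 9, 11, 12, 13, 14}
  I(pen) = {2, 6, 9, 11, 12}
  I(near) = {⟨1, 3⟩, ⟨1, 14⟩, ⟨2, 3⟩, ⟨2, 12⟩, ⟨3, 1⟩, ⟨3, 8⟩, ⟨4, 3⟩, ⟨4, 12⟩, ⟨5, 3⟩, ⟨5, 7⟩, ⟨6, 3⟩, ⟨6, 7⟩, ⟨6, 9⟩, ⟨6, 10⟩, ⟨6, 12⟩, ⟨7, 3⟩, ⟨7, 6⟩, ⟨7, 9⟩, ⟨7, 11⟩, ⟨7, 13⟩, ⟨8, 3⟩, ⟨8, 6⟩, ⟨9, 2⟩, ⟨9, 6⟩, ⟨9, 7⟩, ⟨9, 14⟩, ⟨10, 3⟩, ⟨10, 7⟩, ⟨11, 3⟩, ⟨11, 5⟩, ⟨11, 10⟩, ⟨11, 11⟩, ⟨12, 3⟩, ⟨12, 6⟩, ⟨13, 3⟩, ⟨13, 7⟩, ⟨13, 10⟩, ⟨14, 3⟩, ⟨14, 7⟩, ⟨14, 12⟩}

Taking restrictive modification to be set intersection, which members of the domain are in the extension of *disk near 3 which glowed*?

{2, 6, 8, 11}

⟦near 3⟧ = {x : ⟨x, 3⟩ ∈ ⟦near⟧} = {1, 2, 4, 5, 6, 7, 8, 10, 11, 12, 13, 14}
⟦which glowed⟧ = ⟦glowed⟧ = {2, 3, 6, 7, 8, 9, 10, 11}
⟦disk⟧ = {1, 2, 3, 4, 5, 6, 8, 9, 11, 12, 13, 14}
… ∩ ⟦near 3⟧ = {1, 2, 3, 4, 5, 6, 8, 9, 11, 12, 13, 14} ∩ {1, 2, 4, 5, 6, 7, 8, 10, 11, 12, 13, 14} = {1, 2, 4, 5, 6, 8, 11, 12, 13, 14}
… ∩ ⟦which glowed⟧ = {1, 2, 4, 5, 6, 8, 11, 12, 13, 14} ∩ {2, 3, 6, 7, 8, 9, 10, 11} = {2, 6, 8, 11}
So ⟦disk near 3 which glowed⟧ = {2, 6, 8, 11}.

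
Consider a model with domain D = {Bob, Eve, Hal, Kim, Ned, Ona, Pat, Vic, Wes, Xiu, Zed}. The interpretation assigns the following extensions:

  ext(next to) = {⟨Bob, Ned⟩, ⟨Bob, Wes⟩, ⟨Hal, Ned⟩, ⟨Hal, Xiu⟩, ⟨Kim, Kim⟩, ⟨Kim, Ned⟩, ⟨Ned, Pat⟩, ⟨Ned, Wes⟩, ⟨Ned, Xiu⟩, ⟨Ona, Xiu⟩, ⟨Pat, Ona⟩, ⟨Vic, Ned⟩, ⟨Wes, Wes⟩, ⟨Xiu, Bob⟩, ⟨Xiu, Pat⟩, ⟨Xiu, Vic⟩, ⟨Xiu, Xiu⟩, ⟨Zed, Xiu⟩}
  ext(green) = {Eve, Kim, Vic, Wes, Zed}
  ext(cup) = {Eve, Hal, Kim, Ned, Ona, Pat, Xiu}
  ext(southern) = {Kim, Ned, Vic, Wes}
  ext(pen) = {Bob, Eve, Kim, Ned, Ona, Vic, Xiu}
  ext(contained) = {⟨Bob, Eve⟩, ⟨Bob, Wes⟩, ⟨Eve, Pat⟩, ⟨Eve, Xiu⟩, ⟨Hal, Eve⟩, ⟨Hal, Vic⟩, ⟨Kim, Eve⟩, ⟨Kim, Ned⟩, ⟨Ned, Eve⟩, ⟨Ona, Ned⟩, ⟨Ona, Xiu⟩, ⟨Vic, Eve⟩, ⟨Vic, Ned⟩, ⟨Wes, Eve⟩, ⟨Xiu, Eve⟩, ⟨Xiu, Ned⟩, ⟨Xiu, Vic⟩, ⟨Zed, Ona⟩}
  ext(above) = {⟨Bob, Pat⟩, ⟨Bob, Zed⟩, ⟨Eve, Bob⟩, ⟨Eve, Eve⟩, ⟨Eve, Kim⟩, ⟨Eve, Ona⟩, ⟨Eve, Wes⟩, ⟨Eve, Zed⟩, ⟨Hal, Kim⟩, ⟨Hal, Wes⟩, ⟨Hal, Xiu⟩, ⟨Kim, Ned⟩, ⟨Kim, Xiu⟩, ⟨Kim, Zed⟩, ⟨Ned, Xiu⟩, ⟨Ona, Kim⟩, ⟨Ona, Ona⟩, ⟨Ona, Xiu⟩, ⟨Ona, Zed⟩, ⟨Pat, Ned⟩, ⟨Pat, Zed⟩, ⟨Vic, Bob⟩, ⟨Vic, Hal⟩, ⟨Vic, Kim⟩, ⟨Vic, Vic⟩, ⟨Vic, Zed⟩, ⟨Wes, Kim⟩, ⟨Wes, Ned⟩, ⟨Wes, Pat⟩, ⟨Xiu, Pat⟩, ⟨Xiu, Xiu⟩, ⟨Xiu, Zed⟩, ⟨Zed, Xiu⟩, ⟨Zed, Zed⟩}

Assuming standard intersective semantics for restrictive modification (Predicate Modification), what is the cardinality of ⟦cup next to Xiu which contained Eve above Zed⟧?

1

⟦next to Xiu⟧ = {x : ⟨x, Xiu⟩ ∈ ⟦next to⟧} = {Hal, Ned, Ona, Xiu, Zed}
⟦which contained Eve⟧ = {x : ⟨x, Eve⟩ ∈ ⟦contained⟧} = {Bob, Hal, Kim, Ned, Vic, Wes, Xiu}
⟦above Zed⟧ = {x : ⟨x, Zed⟩ ∈ ⟦above⟧} = {Bob, Eve, Kim, Ona, Pat, Vic, Xiu, Zed}
⟦cup⟧ = {Eve, Hal, Kim, Ned, Ona, Pat, Xiu}
… ∩ ⟦next to Xiu⟧ = {Eve, Hal, Kim, Ned, Ona, Pat, Xiu} ∩ {Hal, Ned, Ona, Xiu, Zed} = {Hal, Ned, Ona, Xiu}
… ∩ ⟦which contained Eve⟧ = {Hal, Ned, Ona, Xiu} ∩ {Bob, Hal, Kim, Ned, Vic, Wes, Xiu} = {Hal, Ned, Xiu}
… ∩ ⟦above Zed⟧ = {Hal, Ned, Xiu} ∩ {Bob, Eve, Kim, Ona, Pat, Vic, Xiu, Zed} = {Xiu}
⟦cup next to Xiu which contained Eve above Zed⟧ = {Xiu}, so the cardinality is 1.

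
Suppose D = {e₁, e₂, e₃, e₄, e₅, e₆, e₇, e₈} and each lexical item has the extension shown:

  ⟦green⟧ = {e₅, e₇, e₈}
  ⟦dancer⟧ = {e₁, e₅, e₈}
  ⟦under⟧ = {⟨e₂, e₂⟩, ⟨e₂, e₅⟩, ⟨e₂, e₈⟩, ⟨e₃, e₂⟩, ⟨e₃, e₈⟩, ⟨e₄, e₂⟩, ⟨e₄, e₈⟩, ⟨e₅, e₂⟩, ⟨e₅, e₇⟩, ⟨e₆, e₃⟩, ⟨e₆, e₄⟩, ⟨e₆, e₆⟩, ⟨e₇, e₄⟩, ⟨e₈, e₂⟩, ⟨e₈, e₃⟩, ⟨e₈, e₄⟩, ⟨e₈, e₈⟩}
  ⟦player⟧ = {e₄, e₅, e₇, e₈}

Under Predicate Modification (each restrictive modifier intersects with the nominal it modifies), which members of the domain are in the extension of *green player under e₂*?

⟦under e₂⟧ = {x : ⟨x, e₂⟩ ∈ ⟦under⟧} = {e₂, e₃, e₄, e₅, e₈}
⟦player⟧ = {e₄, e₅, e₇, e₈}
… ∩ ⟦under e₂⟧ = {e₄, e₅, e₇, e₈} ∩ {e₂, e₃, e₄, e₅, e₈} = {e₄, e₅, e₈}
… ∩ ⟦green⟧ = {e₄, e₅, e₈} ∩ {e₅, e₇, e₈} = {e₅, e₈}
So ⟦green player under e₂⟧ = {e₅, e₈}.

{e₅, e₈}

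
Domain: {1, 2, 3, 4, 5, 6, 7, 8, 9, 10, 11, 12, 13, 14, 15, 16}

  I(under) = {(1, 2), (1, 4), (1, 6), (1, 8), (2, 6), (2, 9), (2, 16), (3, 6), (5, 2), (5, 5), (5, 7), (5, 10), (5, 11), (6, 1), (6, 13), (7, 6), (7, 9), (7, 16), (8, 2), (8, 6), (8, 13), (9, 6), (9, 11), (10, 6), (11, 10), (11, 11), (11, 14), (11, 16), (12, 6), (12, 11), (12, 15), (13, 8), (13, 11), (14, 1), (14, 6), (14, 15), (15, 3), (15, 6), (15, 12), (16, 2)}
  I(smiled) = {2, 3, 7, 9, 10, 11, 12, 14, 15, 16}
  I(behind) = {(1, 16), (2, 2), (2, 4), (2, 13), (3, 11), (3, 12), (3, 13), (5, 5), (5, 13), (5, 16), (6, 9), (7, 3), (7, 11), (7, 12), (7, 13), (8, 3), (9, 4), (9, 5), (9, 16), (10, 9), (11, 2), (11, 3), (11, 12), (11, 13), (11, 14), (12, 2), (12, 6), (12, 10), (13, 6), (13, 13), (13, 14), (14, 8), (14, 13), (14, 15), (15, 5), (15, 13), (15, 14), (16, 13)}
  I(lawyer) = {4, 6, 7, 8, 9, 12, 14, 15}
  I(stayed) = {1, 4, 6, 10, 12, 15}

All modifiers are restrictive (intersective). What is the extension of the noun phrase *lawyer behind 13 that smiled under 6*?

{7, 14, 15}

⟦behind 13⟧ = {x : ⟨x, 13⟩ ∈ ⟦behind⟧} = {2, 3, 5, 7, 11, 13, 14, 15, 16}
⟦that smiled⟧ = ⟦smiled⟧ = {2, 3, 7, 9, 10, 11, 12, 14, 15, 16}
⟦under 6⟧ = {x : ⟨x, 6⟩ ∈ ⟦under⟧} = {1, 2, 3, 7, 8, 9, 10, 12, 14, 15}
⟦lawyer⟧ = {4, 6, 7, 8, 9, 12, 14, 15}
… ∩ ⟦behind 13⟧ = {4, 6, 7, 8, 9, 12, 14, 15} ∩ {2, 3, 5, 7, 11, 13, 14, 15, 16} = {7, 14, 15}
… ∩ ⟦that smiled⟧ = {7, 14, 15} ∩ {2, 3, 7, 9, 10, 11, 12, 14, 15, 16} = {7, 14, 15}
… ∩ ⟦under 6⟧ = {7, 14, 15} ∩ {1, 2, 3, 7, 8, 9, 10, 12, 14, 15} = {7, 14, 15}
So ⟦lawyer behind 13 that smiled under 6⟧ = {7, 14, 15}.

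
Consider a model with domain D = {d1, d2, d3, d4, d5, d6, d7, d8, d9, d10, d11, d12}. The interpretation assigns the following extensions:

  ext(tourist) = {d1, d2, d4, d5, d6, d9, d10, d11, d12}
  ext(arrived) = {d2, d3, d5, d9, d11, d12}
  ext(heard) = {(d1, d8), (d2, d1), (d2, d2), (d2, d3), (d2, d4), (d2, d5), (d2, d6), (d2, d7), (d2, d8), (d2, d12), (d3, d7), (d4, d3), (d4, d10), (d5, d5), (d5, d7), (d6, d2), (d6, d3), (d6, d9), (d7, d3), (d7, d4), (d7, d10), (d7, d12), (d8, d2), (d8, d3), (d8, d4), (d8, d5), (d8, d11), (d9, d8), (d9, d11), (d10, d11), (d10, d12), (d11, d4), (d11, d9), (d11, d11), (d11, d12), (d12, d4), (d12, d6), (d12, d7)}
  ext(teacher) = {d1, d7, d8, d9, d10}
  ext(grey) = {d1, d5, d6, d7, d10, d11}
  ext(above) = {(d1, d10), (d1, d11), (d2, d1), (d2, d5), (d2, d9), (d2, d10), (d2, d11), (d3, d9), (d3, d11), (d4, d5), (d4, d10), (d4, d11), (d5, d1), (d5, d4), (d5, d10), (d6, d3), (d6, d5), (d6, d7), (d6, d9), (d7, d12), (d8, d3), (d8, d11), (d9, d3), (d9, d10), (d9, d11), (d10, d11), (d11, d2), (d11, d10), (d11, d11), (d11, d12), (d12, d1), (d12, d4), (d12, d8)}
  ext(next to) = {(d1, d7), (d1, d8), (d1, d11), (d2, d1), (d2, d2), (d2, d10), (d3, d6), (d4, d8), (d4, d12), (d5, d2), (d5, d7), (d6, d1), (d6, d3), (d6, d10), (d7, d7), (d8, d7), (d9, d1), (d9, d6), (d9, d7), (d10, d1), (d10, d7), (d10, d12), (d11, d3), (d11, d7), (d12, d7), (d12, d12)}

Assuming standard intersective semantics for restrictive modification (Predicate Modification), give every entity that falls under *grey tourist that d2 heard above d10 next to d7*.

{d1, d5}

⟦that d2 heard⟧ = {x : ⟨d2, x⟩ ∈ ⟦heard⟧} = {d1, d2, d3, d4, d5, d6, d7, d8, d12}
⟦above d10⟧ = {x : ⟨x, d10⟩ ∈ ⟦above⟧} = {d1, d2, d4, d5, d9, d11}
⟦next to d7⟧ = {x : ⟨x, d7⟩ ∈ ⟦next to⟧} = {d1, d5, d7, d8, d9, d10, d11, d12}
⟦tourist⟧ = {d1, d2, d4, d5, d6, d9, d10, d11, d12}
… ∩ ⟦that d2 heard⟧ = {d1, d2, d4, d5, d6, d9, d10, d11, d12} ∩ {d1, d2, d3, d4, d5, d6, d7, d8, d12} = {d1, d2, d4, d5, d6, d12}
… ∩ ⟦above d10⟧ = {d1, d2, d4, d5, d6, d12} ∩ {d1, d2, d4, d5, d9, d11} = {d1, d2, d4, d5}
… ∩ ⟦next to d7⟧ = {d1, d2, d4, d5} ∩ {d1, d5, d7, d8, d9, d10, d11, d12} = {d1, d5}
… ∩ ⟦grey⟧ = {d1, d5} ∩ {d1, d5, d6, d7, d10, d11} = {d1, d5}
So ⟦grey tourist that d2 heard above d10 next to d7⟧ = {d1, d5}.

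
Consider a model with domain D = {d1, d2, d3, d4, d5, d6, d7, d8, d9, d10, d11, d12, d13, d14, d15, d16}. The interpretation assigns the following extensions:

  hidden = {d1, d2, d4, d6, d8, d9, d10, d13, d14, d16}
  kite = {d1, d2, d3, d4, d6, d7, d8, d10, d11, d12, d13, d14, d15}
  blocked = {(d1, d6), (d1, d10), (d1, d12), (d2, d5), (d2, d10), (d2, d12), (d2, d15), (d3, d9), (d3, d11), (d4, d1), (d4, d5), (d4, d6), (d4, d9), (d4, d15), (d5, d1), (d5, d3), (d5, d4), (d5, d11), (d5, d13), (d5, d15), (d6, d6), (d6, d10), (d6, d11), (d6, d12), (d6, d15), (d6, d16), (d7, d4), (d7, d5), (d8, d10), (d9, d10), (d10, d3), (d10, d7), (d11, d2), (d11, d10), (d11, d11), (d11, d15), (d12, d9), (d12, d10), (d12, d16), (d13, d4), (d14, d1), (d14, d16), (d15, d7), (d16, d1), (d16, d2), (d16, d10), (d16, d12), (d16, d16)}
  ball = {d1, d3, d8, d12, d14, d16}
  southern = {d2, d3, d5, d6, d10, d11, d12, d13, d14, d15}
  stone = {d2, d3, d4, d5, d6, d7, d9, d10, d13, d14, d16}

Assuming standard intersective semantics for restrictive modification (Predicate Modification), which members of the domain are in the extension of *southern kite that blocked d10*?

{d2, d6, d11, d12}

⟦that blocked d10⟧ = {x : ⟨x, d10⟩ ∈ ⟦blocked⟧} = {d1, d2, d6, d8, d9, d11, d12, d16}
⟦kite⟧ = {d1, d2, d3, d4, d6, d7, d8, d10, d11, d12, d13, d14, d15}
… ∩ ⟦that blocked d10⟧ = {d1, d2, d3, d4, d6, d7, d8, d10, d11, d12, d13, d14, d15} ∩ {d1, d2, d6, d8, d9, d11, d12, d16} = {d1, d2, d6, d8, d11, d12}
… ∩ ⟦southern⟧ = {d1, d2, d6, d8, d11, d12} ∩ {d2, d3, d5, d6, d10, d11, d12, d13, d14, d15} = {d2, d6, d11, d12}
So ⟦southern kite that blocked d10⟧ = {d2, d6, d11, d12}.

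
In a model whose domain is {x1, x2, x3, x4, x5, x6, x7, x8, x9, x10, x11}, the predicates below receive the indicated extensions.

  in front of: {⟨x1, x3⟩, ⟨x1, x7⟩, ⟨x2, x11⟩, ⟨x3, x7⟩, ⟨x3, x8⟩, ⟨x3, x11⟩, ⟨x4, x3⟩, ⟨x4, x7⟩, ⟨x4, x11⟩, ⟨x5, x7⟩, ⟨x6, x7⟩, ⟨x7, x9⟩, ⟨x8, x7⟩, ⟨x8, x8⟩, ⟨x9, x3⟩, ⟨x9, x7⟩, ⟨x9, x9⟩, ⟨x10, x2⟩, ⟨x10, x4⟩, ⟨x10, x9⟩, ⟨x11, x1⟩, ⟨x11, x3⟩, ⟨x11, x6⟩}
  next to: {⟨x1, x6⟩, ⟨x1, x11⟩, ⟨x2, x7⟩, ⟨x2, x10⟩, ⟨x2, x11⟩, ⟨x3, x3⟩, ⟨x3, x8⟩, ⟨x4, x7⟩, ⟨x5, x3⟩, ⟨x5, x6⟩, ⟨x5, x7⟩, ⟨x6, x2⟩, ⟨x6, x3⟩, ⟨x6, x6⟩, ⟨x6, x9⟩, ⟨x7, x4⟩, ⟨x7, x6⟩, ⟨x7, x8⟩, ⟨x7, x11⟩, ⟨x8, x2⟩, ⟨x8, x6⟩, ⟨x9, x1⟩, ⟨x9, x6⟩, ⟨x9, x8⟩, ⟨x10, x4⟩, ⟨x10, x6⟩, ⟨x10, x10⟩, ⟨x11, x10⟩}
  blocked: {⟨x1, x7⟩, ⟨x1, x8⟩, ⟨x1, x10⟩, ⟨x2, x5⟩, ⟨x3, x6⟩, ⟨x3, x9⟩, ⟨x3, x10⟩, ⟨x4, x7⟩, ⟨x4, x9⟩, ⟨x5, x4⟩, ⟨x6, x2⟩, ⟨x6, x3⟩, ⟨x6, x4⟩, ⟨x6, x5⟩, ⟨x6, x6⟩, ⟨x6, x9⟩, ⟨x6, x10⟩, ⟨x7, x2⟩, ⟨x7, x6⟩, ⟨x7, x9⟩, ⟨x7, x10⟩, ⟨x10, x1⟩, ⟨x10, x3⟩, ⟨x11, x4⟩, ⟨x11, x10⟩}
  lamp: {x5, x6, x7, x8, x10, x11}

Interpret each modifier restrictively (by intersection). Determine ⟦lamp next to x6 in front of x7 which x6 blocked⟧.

{x5, x6}

⟦next to x6⟧ = {x : ⟨x, x6⟩ ∈ ⟦next to⟧} = {x1, x5, x6, x7, x8, x9, x10}
⟦in front of x7⟧ = {x : ⟨x, x7⟩ ∈ ⟦in front of⟧} = {x1, x3, x4, x5, x6, x8, x9}
⟦which x6 blocked⟧ = {x : ⟨x6, x⟩ ∈ ⟦blocked⟧} = {x2, x3, x4, x5, x6, x9, x10}
⟦lamp⟧ = {x5, x6, x7, x8, x10, x11}
… ∩ ⟦next to x6⟧ = {x5, x6, x7, x8, x10, x11} ∩ {x1, x5, x6, x7, x8, x9, x10} = {x5, x6, x7, x8, x10}
… ∩ ⟦in front of x7⟧ = {x5, x6, x7, x8, x10} ∩ {x1, x3, x4, x5, x6, x8, x9} = {x5, x6, x8}
… ∩ ⟦which x6 blocked⟧ = {x5, x6, x8} ∩ {x2, x3, x4, x5, x6, x9, x10} = {x5, x6}
So ⟦lamp next to x6 in front of x7 which x6 blocked⟧ = {x5, x6}.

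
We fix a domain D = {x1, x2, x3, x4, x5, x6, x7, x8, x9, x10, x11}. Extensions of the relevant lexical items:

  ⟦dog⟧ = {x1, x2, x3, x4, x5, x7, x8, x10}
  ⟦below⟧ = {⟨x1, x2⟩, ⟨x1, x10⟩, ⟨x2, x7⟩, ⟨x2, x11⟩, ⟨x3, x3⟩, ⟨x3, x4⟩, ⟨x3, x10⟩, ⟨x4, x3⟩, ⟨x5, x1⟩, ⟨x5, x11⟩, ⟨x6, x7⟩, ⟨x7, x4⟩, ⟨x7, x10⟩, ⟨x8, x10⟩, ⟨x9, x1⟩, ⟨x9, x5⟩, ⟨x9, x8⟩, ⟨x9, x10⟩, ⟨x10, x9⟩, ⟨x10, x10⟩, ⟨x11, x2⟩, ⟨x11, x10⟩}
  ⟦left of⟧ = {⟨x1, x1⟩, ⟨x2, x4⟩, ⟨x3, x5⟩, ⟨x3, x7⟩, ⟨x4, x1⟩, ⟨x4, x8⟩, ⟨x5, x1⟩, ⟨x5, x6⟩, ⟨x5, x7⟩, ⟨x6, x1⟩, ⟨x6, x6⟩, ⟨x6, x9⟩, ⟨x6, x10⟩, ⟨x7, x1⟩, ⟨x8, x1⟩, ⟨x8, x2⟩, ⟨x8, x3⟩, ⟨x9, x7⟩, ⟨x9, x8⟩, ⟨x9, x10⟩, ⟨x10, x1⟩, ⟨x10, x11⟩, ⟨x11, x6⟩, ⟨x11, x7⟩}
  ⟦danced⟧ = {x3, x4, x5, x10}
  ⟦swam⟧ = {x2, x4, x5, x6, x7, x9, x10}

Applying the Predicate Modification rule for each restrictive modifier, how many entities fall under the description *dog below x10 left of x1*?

4

⟦below x10⟧ = {x : ⟨x, x10⟩ ∈ ⟦below⟧} = {x1, x3, x7, x8, x9, x10, x11}
⟦left of x1⟧ = {x : ⟨x, x1⟩ ∈ ⟦left of⟧} = {x1, x4, x5, x6, x7, x8, x10}
⟦dog⟧ = {x1, x2, x3, x4, x5, x7, x8, x10}
… ∩ ⟦below x10⟧ = {x1, x2, x3, x4, x5, x7, x8, x10} ∩ {x1, x3, x7, x8, x9, x10, x11} = {x1, x3, x7, x8, x10}
… ∩ ⟦left of x1⟧ = {x1, x3, x7, x8, x10} ∩ {x1, x4, x5, x6, x7, x8, x10} = {x1, x7, x8, x10}
⟦dog below x10 left of x1⟧ = {x1, x7, x8, x10}, so the cardinality is 4.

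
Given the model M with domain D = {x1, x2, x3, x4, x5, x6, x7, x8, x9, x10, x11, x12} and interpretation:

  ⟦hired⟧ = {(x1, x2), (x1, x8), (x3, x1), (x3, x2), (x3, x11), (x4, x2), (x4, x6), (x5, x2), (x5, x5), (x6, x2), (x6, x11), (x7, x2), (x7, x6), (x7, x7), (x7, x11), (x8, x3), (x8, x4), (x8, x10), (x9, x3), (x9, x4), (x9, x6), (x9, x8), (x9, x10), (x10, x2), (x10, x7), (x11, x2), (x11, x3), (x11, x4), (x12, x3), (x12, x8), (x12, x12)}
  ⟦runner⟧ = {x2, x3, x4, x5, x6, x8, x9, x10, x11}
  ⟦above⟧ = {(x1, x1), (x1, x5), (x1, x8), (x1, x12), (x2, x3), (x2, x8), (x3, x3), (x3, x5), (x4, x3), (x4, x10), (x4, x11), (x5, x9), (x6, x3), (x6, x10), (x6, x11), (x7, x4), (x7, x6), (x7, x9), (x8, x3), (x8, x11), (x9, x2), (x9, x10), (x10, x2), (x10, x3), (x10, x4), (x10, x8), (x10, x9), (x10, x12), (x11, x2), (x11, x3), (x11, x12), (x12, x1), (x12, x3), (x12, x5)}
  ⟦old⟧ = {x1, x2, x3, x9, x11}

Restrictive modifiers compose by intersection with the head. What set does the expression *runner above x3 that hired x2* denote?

{x3, x4, x6, x10, x11}

⟦above x3⟧ = {x : ⟨x, x3⟩ ∈ ⟦above⟧} = {x2, x3, x4, x6, x8, x10, x11, x12}
⟦that hired x2⟧ = {x : ⟨x, x2⟩ ∈ ⟦hired⟧} = {x1, x3, x4, x5, x6, x7, x10, x11}
⟦runner⟧ = {x2, x3, x4, x5, x6, x8, x9, x10, x11}
… ∩ ⟦above x3⟧ = {x2, x3, x4, x5, x6, x8, x9, x10, x11} ∩ {x2, x3, x4, x6, x8, x10, x11, x12} = {x2, x3, x4, x6, x8, x10, x11}
… ∩ ⟦that hired x2⟧ = {x2, x3, x4, x6, x8, x10, x11} ∩ {x1, x3, x4, x5, x6, x7, x10, x11} = {x3, x4, x6, x10, x11}
So ⟦runner above x3 that hired x2⟧ = {x3, x4, x6, x10, x11}.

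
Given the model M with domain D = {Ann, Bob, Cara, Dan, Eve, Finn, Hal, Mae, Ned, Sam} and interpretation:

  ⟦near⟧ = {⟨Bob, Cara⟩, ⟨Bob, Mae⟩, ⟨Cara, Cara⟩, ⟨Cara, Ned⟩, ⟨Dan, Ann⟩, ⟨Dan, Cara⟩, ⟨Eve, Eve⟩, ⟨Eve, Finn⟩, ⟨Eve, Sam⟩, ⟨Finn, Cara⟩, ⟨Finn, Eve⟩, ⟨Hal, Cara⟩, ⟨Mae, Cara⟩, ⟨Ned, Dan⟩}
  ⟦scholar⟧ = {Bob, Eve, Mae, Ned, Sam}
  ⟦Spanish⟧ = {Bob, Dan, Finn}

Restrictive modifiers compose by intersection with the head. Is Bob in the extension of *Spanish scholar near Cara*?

yes

⟦near Cara⟧ = {x : ⟨x, Cara⟩ ∈ ⟦near⟧} = {Bob, Cara, Dan, Finn, Hal, Mae}
⟦scholar⟧ = {Bob, Eve, Mae, Ned, Sam}
… ∩ ⟦near Cara⟧ = {Bob, Eve, Mae, Ned, Sam} ∩ {Bob, Cara, Dan, Finn, Hal, Mae} = {Bob, Mae}
… ∩ ⟦Spanish⟧ = {Bob, Mae} ∩ {Bob, Dan, Finn} = {Bob}
⟦Spanish scholar near Cara⟧ = {Bob}; Bob ∈ this set.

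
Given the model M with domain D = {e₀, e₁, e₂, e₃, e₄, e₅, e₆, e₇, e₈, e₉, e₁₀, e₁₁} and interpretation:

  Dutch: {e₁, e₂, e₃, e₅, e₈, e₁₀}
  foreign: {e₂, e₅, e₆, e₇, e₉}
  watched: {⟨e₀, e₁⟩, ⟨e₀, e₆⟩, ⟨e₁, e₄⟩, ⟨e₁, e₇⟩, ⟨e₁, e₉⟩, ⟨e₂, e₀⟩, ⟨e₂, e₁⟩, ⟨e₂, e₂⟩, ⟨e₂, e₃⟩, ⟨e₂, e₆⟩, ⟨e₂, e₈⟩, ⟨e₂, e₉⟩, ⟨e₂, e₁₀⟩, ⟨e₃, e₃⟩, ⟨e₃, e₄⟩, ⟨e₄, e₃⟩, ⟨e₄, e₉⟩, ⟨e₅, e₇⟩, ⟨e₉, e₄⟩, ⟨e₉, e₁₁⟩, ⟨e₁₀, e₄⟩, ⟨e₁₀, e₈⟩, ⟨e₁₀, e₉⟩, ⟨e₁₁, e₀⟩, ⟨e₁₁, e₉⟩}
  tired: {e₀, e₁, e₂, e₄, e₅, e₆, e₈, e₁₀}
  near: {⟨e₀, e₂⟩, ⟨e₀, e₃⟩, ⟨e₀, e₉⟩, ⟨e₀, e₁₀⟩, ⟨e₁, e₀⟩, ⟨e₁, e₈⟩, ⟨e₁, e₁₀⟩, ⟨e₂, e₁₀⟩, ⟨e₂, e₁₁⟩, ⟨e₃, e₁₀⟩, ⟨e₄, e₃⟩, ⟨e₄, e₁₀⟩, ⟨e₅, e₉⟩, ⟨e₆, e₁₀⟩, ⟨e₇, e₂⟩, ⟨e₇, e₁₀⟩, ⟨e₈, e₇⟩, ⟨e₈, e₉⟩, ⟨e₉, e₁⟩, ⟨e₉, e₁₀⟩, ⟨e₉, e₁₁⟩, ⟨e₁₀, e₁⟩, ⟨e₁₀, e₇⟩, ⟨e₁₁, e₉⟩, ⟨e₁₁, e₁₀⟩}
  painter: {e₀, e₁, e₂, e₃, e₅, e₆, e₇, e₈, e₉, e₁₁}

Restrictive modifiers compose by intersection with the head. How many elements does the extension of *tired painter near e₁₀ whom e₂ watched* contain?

⟦near e₁₀⟧ = {x : ⟨x, e₁₀⟩ ∈ ⟦near⟧} = {e₀, e₁, e₂, e₃, e₄, e₆, e₇, e₉, e₁₁}
⟦whom e₂ watched⟧ = {x : ⟨e₂, x⟩ ∈ ⟦watched⟧} = {e₀, e₁, e₂, e₃, e₆, e₈, e₉, e₁₀}
⟦painter⟧ = {e₀, e₁, e₂, e₃, e₅, e₆, e₇, e₈, e₉, e₁₁}
… ∩ ⟦near e₁₀⟧ = {e₀, e₁, e₂, e₃, e₅, e₆, e₇, e₈, e₉, e₁₁} ∩ {e₀, e₁, e₂, e₃, e₄, e₆, e₇, e₉, e₁₁} = {e₀, e₁, e₂, e₃, e₆, e₇, e₉, e₁₁}
… ∩ ⟦whom e₂ watched⟧ = {e₀, e₁, e₂, e₃, e₆, e₇, e₉, e₁₁} ∩ {e₀, e₁, e₂, e₃, e₆, e₈, e₉, e₁₀} = {e₀, e₁, e₂, e₃, e₆, e₉}
… ∩ ⟦tired⟧ = {e₀, e₁, e₂, e₃, e₆, e₉} ∩ {e₀, e₁, e₂, e₄, e₅, e₆, e₈, e₁₀} = {e₀, e₁, e₂, e₆}
⟦tired painter near e₁₀ whom e₂ watched⟧ = {e₀, e₁, e₂, e₆}, so the cardinality is 4.

4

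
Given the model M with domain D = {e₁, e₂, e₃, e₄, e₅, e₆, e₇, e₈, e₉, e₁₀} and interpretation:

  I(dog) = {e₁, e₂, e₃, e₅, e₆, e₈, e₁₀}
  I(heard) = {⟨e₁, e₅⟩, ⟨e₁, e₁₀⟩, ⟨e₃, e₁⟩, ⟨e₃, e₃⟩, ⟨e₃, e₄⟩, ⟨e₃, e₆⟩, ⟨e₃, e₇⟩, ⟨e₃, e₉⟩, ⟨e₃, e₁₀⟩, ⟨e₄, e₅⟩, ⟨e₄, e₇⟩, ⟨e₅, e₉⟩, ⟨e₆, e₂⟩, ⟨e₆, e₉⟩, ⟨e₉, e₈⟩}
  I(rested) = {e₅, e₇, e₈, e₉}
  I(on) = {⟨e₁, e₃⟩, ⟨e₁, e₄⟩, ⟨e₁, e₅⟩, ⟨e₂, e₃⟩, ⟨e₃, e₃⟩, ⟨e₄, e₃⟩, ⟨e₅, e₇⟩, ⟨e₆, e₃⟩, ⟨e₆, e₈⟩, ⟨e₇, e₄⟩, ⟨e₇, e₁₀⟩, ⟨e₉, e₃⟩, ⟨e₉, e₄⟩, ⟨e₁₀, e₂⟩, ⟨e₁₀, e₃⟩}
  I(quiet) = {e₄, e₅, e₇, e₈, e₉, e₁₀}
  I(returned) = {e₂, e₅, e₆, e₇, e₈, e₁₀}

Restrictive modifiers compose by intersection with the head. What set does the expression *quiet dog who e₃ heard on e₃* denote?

{e₁₀}

⟦who e₃ heard⟧ = {x : ⟨e₃, x⟩ ∈ ⟦heard⟧} = {e₁, e₃, e₄, e₆, e₇, e₉, e₁₀}
⟦on e₃⟧ = {x : ⟨x, e₃⟩ ∈ ⟦on⟧} = {e₁, e₂, e₃, e₄, e₆, e₉, e₁₀}
⟦dog⟧ = {e₁, e₂, e₃, e₅, e₆, e₈, e₁₀}
… ∩ ⟦who e₃ heard⟧ = {e₁, e₂, e₃, e₅, e₆, e₈, e₁₀} ∩ {e₁, e₃, e₄, e₆, e₇, e₉, e₁₀} = {e₁, e₃, e₆, e₁₀}
… ∩ ⟦on e₃⟧ = {e₁, e₃, e₆, e₁₀} ∩ {e₁, e₂, e₃, e₄, e₆, e₉, e₁₀} = {e₁, e₃, e₆, e₁₀}
… ∩ ⟦quiet⟧ = {e₁, e₃, e₆, e₁₀} ∩ {e₄, e₅, e₇, e₈, e₉, e₁₀} = {e₁₀}
So ⟦quiet dog who e₃ heard on e₃⟧ = {e₁₀}.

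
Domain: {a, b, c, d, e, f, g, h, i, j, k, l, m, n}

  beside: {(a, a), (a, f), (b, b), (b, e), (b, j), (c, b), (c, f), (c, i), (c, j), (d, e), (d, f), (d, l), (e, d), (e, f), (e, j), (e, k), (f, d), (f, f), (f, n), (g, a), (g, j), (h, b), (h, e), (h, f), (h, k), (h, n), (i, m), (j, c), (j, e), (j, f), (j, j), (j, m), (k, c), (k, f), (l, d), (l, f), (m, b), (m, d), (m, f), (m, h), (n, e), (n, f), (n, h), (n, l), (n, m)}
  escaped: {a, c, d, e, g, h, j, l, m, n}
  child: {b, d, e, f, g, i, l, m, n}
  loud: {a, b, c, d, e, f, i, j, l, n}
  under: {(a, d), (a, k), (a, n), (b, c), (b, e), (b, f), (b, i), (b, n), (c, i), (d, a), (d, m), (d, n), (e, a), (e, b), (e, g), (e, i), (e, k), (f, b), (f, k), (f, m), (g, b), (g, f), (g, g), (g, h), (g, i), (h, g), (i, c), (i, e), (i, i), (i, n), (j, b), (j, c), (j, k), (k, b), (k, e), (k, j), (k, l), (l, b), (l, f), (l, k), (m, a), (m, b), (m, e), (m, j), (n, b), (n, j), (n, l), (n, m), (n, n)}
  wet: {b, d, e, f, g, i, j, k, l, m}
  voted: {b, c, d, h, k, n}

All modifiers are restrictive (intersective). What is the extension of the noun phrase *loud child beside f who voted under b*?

{n}

⟦beside f⟧ = {x : ⟨x, f⟩ ∈ ⟦beside⟧} = {a, c, d, e, f, h, j, k, l, m, n}
⟦who voted⟧ = ⟦voted⟧ = {b, c, d, h, k, n}
⟦under b⟧ = {x : ⟨x, b⟩ ∈ ⟦under⟧} = {e, f, g, j, k, l, m, n}
⟦child⟧ = {b, d, e, f, g, i, l, m, n}
… ∩ ⟦beside f⟧ = {b, d, e, f, g, i, l, m, n} ∩ {a, c, d, e, f, h, j, k, l, m, n} = {d, e, f, l, m, n}
… ∩ ⟦who voted⟧ = {d, e, f, l, m, n} ∩ {b, c, d, h, k, n} = {d, n}
… ∩ ⟦under b⟧ = {d, n} ∩ {e, f, g, j, k, l, m, n} = {n}
… ∩ ⟦loud⟧ = {n} ∩ {a, b, c, d, e, f, i, j, l, n} = {n}
So ⟦loud child beside f who voted under b⟧ = {n}.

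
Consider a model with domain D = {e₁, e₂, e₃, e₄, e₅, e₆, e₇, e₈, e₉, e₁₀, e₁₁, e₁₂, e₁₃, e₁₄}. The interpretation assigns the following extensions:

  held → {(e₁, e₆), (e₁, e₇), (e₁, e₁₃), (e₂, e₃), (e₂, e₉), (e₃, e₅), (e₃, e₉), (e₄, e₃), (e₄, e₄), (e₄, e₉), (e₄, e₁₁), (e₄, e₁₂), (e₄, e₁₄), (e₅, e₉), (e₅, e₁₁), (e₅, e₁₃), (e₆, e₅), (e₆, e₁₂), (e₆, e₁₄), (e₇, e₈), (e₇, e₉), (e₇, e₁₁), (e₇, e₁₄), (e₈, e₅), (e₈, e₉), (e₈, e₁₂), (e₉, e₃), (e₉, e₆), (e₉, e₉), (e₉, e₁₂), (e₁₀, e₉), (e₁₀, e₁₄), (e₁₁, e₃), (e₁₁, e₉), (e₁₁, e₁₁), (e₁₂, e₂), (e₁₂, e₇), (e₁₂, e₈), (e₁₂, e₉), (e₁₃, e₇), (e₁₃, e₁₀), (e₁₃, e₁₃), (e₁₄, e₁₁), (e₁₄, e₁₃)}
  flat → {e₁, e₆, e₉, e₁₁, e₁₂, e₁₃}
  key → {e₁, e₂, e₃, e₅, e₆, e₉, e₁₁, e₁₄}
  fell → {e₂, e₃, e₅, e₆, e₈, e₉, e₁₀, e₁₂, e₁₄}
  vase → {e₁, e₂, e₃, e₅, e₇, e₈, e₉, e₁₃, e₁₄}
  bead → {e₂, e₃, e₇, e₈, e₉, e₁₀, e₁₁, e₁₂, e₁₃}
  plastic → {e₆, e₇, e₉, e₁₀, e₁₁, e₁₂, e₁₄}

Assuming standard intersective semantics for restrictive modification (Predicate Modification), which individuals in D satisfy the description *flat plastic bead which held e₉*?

{e₉, e₁₁, e₁₂}

⟦which held e₉⟧ = {x : ⟨x, e₉⟩ ∈ ⟦held⟧} = {e₂, e₃, e₄, e₅, e₇, e₈, e₉, e₁₀, e₁₁, e₁₂}
⟦bead⟧ = {e₂, e₃, e₇, e₈, e₉, e₁₀, e₁₁, e₁₂, e₁₃}
… ∩ ⟦which held e₉⟧ = {e₂, e₃, e₇, e₈, e₉, e₁₀, e₁₁, e₁₂, e₁₃} ∩ {e₂, e₃, e₄, e₅, e₇, e₈, e₉, e₁₀, e₁₁, e₁₂} = {e₂, e₃, e₇, e₈, e₉, e₁₀, e₁₁, e₁₂}
… ∩ ⟦flat⟧ = {e₂, e₃, e₇, e₈, e₉, e₁₀, e₁₁, e₁₂} ∩ {e₁, e₆, e₉, e₁₁, e₁₂, e₁₃} = {e₉, e₁₁, e₁₂}
… ∩ ⟦plastic⟧ = {e₉, e₁₁, e₁₂} ∩ {e₆, e₇, e₉, e₁₀, e₁₁, e₁₂, e₁₄} = {e₉, e₁₁, e₁₂}
So ⟦flat plastic bead which held e₉⟧ = {e₉, e₁₁, e₁₂}.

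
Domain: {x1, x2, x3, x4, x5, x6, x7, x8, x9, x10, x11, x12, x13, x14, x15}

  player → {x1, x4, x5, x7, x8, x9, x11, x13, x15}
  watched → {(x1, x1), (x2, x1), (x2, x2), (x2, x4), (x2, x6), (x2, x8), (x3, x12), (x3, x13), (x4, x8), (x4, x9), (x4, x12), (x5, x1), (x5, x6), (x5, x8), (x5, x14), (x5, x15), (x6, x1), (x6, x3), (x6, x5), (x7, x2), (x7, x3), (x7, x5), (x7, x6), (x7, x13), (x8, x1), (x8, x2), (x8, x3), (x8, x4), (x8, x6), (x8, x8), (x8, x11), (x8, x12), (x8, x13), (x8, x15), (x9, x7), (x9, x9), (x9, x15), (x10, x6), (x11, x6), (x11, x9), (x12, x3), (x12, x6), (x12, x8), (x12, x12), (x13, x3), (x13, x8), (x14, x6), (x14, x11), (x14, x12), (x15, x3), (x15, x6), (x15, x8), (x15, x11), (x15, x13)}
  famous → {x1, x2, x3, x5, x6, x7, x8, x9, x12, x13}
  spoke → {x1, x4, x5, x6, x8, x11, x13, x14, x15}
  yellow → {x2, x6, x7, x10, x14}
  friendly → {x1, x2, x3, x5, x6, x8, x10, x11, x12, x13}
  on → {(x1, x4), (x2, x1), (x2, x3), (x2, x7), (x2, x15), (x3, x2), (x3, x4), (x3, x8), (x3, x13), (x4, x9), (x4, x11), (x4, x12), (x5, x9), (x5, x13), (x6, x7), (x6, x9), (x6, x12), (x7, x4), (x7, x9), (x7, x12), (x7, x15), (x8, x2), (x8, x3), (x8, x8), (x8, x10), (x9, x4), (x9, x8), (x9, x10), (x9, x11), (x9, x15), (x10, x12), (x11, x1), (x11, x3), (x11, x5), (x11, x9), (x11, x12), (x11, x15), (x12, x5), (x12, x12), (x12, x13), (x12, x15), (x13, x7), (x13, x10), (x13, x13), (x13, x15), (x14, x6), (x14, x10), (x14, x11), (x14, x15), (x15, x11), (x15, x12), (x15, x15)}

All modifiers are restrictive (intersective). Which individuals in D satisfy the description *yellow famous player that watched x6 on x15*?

⟦that watched x6⟧ = {x : ⟨x, x6⟩ ∈ ⟦watched⟧} = {x2, x5, x7, x8, x10, x11, x12, x14, x15}
⟦on x15⟧ = {x : ⟨x, x15⟩ ∈ ⟦on⟧} = {x2, x7, x9, x11, x12, x13, x14, x15}
⟦player⟧ = {x1, x4, x5, x7, x8, x9, x11, x13, x15}
… ∩ ⟦that watched x6⟧ = {x1, x4, x5, x7, x8, x9, x11, x13, x15} ∩ {x2, x5, x7, x8, x10, x11, x12, x14, x15} = {x5, x7, x8, x11, x15}
… ∩ ⟦on x15⟧ = {x5, x7, x8, x11, x15} ∩ {x2, x7, x9, x11, x12, x13, x14, x15} = {x7, x11, x15}
… ∩ ⟦yellow⟧ = {x7, x11, x15} ∩ {x2, x6, x7, x10, x14} = {x7}
… ∩ ⟦famous⟧ = {x7} ∩ {x1, x2, x3, x5, x6, x7, x8, x9, x12, x13} = {x7}
So ⟦yellow famous player that watched x6 on x15⟧ = {x7}.

{x7}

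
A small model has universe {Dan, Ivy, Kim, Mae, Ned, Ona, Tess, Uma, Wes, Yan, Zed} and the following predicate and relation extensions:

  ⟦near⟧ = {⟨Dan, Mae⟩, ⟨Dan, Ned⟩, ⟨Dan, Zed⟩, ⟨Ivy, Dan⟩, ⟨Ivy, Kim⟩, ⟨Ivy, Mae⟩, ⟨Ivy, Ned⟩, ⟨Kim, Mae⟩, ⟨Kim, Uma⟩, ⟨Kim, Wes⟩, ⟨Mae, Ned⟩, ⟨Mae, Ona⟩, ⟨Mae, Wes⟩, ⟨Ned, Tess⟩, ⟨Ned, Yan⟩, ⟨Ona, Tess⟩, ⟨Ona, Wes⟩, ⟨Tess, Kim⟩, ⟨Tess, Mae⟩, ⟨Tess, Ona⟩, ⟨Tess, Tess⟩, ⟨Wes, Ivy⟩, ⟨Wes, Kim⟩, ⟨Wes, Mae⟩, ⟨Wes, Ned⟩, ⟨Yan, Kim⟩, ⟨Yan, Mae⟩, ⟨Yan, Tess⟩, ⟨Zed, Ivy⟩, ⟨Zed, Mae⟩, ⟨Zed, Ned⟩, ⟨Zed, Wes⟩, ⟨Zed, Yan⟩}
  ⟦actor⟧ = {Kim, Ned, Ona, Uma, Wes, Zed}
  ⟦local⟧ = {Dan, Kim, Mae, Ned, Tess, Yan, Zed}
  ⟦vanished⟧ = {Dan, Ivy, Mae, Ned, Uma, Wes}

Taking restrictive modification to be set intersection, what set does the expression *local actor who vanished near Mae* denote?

⟦who vanished⟧ = ⟦vanished⟧ = {Dan, Ivy, Mae, Ned, Uma, Wes}
⟦near Mae⟧ = {x : ⟨x, Mae⟩ ∈ ⟦near⟧} = {Dan, Ivy, Kim, Tess, Wes, Yan, Zed}
⟦actor⟧ = {Kim, Ned, Ona, Uma, Wes, Zed}
… ∩ ⟦who vanished⟧ = {Kim, Ned, Ona, Uma, Wes, Zed} ∩ {Dan, Ivy, Mae, Ned, Uma, Wes} = {Ned, Uma, Wes}
… ∩ ⟦near Mae⟧ = {Ned, Uma, Wes} ∩ {Dan, Ivy, Kim, Tess, Wes, Yan, Zed} = {Wes}
… ∩ ⟦local⟧ = {Wes} ∩ {Dan, Kim, Mae, Ned, Tess, Yan, Zed} = ∅
So ⟦local actor who vanished near Mae⟧ = ∅.

∅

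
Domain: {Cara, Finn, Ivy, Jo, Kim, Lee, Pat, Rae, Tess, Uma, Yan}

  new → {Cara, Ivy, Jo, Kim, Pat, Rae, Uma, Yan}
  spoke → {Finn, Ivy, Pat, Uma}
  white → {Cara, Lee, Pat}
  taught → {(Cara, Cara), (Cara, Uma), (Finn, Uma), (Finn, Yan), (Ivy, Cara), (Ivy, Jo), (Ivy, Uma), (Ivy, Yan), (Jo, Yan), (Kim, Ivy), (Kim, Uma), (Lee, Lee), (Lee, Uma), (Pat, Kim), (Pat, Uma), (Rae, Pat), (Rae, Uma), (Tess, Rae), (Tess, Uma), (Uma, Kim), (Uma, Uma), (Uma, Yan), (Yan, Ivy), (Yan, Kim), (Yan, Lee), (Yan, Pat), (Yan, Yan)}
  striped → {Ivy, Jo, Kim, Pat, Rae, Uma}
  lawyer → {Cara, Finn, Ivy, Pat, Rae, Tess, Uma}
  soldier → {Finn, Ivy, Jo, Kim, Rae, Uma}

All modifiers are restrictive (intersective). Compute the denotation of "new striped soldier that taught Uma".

{Ivy, Kim, Rae, Uma}

⟦that taught Uma⟧ = {x : ⟨x, Uma⟩ ∈ ⟦taught⟧} = {Cara, Finn, Ivy, Kim, Lee, Pat, Rae, Tess, Uma}
⟦soldier⟧ = {Finn, Ivy, Jo, Kim, Rae, Uma}
… ∩ ⟦that taught Uma⟧ = {Finn, Ivy, Jo, Kim, Rae, Uma} ∩ {Cara, Finn, Ivy, Kim, Lee, Pat, Rae, Tess, Uma} = {Finn, Ivy, Kim, Rae, Uma}
… ∩ ⟦new⟧ = {Finn, Ivy, Kim, Rae, Uma} ∩ {Cara, Ivy, Jo, Kim, Pat, Rae, Uma, Yan} = {Ivy, Kim, Rae, Uma}
… ∩ ⟦striped⟧ = {Ivy, Kim, Rae, Uma} ∩ {Ivy, Jo, Kim, Pat, Rae, Uma} = {Ivy, Kim, Rae, Uma}
So ⟦new striped soldier that taught Uma⟧ = {Ivy, Kim, Rae, Uma}.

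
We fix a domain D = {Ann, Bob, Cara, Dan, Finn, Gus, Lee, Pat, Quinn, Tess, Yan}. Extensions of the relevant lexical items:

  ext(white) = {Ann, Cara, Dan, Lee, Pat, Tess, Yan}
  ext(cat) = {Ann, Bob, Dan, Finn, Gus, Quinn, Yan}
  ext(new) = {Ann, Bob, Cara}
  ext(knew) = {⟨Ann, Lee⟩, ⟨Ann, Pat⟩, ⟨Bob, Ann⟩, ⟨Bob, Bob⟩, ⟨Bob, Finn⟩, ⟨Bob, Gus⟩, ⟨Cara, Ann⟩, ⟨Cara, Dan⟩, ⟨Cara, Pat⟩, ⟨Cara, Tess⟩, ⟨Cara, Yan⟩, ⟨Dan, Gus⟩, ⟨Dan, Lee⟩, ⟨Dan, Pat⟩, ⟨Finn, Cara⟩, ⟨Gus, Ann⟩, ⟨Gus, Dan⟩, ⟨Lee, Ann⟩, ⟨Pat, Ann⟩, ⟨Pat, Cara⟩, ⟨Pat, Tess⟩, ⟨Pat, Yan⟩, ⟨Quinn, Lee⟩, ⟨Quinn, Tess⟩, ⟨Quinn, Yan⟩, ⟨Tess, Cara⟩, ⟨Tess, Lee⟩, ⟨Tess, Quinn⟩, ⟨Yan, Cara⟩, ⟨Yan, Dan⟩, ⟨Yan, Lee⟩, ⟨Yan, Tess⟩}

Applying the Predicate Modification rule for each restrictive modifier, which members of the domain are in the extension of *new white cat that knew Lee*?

⟦that knew Lee⟧ = {x : ⟨x, Lee⟩ ∈ ⟦knew⟧} = {Ann, Dan, Quinn, Tess, Yan}
⟦cat⟧ = {Ann, Bob, Dan, Finn, Gus, Quinn, Yan}
… ∩ ⟦that knew Lee⟧ = {Ann, Bob, Dan, Finn, Gus, Quinn, Yan} ∩ {Ann, Dan, Quinn, Tess, Yan} = {Ann, Dan, Quinn, Yan}
… ∩ ⟦new⟧ = {Ann, Dan, Quinn, Yan} ∩ {Ann, Bob, Cara} = {Ann}
… ∩ ⟦white⟧ = {Ann} ∩ {Ann, Cara, Dan, Lee, Pat, Tess, Yan} = {Ann}
So ⟦new white cat that knew Lee⟧ = {Ann}.

{Ann}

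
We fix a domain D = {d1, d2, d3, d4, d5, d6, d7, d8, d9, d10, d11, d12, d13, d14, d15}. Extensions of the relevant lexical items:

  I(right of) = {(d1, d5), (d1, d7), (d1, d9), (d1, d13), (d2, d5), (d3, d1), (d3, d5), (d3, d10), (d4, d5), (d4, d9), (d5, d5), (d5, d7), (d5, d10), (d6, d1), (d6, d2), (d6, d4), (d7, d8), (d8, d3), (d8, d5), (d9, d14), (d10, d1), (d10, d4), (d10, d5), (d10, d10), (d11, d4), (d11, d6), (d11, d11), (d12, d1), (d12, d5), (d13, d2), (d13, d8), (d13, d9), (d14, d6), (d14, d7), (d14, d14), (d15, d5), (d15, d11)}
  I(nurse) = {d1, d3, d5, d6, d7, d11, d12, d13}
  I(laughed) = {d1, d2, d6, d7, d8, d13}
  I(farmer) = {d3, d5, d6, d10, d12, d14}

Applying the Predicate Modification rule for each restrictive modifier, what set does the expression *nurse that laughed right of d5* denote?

⟦that laughed⟧ = ⟦laughed⟧ = {d1, d2, d6, d7, d8, d13}
⟦right of d5⟧ = {x : ⟨x, d5⟩ ∈ ⟦right of⟧} = {d1, d2, d3, d4, d5, d8, d10, d12, d15}
⟦nurse⟧ = {d1, d3, d5, d6, d7, d11, d12, d13}
… ∩ ⟦that laughed⟧ = {d1, d3, d5, d6, d7, d11, d12, d13} ∩ {d1, d2, d6, d7, d8, d13} = {d1, d6, d7, d13}
… ∩ ⟦right of d5⟧ = {d1, d6, d7, d13} ∩ {d1, d2, d3, d4, d5, d8, d10, d12, d15} = {d1}
So ⟦nurse that laughed right of d5⟧ = {d1}.

{d1}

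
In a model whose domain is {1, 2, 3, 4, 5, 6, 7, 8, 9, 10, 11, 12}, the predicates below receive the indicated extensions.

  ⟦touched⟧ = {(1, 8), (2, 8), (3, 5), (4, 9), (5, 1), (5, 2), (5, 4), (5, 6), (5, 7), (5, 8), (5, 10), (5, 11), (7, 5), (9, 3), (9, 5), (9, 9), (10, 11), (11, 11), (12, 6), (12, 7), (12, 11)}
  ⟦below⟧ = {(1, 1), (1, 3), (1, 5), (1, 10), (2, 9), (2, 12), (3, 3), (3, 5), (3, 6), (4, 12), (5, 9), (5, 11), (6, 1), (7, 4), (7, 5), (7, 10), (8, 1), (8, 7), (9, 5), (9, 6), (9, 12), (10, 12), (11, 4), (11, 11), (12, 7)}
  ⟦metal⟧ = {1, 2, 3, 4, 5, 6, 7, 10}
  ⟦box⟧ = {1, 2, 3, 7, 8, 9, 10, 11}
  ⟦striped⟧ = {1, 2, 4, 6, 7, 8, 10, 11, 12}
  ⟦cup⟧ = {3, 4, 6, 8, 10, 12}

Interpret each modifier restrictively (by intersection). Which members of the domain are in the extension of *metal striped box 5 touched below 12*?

⟦5 touched⟧ = {x : ⟨5, x⟩ ∈ ⟦touched⟧} = {1, 2, 4, 6, 7, 8, 10, 11}
⟦below 12⟧ = {x : ⟨x, 12⟩ ∈ ⟦below⟧} = {2, 4, 9, 10}
⟦box⟧ = {1, 2, 3, 7, 8, 9, 10, 11}
… ∩ ⟦5 touched⟧ = {1, 2, 3, 7, 8, 9, 10, 11} ∩ {1, 2, 4, 6, 7, 8, 10, 11} = {1, 2, 7, 8, 10, 11}
… ∩ ⟦below 12⟧ = {1, 2, 7, 8, 10, 11} ∩ {2, 4, 9, 10} = {2, 10}
… ∩ ⟦metal⟧ = {2, 10} ∩ {1, 2, 3, 4, 5, 6, 7, 10} = {2, 10}
… ∩ ⟦striped⟧ = {2, 10} ∩ {1, 2, 4, 6, 7, 8, 10, 11, 12} = {2, 10}
So ⟦metal striped box 5 touched below 12⟧ = {2, 10}.

{2, 10}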